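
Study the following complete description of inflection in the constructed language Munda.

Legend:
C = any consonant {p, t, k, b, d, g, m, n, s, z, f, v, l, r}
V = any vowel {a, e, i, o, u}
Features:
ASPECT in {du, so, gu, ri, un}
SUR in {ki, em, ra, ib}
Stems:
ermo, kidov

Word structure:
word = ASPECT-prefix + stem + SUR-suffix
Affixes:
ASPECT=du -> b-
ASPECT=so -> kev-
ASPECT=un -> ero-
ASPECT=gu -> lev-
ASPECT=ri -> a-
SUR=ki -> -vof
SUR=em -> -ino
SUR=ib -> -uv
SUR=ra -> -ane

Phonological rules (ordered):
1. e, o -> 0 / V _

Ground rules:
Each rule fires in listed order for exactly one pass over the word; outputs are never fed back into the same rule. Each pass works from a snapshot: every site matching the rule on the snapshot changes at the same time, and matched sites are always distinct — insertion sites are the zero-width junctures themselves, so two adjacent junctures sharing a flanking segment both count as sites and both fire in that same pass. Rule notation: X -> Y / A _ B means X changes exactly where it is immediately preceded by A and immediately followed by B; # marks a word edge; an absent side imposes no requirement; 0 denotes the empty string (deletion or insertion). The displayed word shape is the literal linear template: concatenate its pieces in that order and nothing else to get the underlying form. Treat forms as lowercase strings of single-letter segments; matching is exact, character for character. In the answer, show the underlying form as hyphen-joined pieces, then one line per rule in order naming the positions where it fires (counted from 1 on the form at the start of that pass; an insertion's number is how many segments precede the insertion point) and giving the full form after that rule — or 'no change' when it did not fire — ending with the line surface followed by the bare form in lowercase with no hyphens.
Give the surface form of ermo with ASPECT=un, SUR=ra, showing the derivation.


underlying: ero-ermo-ane
1. e, o -> 0 / V _: fires at position(s) 4: erormoane
surface: erormoane


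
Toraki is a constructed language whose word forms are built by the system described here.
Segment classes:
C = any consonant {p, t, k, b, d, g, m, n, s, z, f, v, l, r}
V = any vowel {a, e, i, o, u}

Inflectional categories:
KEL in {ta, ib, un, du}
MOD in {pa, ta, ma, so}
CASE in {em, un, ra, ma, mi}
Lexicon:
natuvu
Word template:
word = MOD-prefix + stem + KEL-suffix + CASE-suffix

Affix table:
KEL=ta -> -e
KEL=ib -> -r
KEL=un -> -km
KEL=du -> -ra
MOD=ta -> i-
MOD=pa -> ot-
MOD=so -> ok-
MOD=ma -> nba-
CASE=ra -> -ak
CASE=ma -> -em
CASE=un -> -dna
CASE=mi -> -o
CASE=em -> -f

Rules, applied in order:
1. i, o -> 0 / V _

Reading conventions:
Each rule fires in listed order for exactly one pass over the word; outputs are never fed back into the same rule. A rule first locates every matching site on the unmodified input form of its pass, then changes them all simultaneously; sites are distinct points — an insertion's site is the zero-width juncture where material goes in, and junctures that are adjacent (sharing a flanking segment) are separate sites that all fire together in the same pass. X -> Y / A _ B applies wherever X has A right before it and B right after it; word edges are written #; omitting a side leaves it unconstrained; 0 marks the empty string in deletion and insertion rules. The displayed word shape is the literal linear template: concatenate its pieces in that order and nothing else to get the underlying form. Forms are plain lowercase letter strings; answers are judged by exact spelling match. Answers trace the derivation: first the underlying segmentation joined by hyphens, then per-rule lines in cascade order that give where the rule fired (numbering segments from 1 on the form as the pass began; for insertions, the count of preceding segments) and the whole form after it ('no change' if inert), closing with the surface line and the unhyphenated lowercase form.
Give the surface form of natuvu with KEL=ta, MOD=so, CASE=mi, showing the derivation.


underlying: ok-natuvu-e-o
1. i, o -> 0 / V _: fires at position(s) 10: oknatuvue
surface: oknatuvue


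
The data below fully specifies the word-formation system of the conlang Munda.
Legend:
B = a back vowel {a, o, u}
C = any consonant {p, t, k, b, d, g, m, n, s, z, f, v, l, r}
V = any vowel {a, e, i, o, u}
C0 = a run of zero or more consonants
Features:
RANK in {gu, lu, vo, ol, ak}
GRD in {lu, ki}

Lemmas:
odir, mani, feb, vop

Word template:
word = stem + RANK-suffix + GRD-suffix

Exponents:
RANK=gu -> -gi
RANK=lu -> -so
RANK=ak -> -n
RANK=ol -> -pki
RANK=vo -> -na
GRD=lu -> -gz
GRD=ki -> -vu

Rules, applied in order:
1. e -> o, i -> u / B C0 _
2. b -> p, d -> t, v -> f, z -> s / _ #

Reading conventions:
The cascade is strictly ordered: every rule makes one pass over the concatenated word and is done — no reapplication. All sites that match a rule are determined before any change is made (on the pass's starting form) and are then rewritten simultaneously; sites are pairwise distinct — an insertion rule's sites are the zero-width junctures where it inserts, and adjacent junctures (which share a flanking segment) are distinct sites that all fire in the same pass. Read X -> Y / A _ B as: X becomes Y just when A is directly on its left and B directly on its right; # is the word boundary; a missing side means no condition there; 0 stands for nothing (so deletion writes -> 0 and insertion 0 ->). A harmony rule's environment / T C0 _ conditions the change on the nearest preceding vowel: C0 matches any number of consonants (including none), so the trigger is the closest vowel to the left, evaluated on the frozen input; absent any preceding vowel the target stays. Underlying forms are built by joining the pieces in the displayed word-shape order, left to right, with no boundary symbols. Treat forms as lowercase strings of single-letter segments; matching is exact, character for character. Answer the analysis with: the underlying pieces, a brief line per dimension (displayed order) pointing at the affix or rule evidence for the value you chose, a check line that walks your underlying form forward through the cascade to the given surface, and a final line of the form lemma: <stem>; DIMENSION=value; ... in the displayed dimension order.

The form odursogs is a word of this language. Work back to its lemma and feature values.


underlying: odir-so-gz
RANK=lu - signalled by the affix -so
GRD=lu - signalled by the affix -gz
check: odirsogz -> odursogz -> odursogs
lemma: odir; RANK=lu; GRD=lu


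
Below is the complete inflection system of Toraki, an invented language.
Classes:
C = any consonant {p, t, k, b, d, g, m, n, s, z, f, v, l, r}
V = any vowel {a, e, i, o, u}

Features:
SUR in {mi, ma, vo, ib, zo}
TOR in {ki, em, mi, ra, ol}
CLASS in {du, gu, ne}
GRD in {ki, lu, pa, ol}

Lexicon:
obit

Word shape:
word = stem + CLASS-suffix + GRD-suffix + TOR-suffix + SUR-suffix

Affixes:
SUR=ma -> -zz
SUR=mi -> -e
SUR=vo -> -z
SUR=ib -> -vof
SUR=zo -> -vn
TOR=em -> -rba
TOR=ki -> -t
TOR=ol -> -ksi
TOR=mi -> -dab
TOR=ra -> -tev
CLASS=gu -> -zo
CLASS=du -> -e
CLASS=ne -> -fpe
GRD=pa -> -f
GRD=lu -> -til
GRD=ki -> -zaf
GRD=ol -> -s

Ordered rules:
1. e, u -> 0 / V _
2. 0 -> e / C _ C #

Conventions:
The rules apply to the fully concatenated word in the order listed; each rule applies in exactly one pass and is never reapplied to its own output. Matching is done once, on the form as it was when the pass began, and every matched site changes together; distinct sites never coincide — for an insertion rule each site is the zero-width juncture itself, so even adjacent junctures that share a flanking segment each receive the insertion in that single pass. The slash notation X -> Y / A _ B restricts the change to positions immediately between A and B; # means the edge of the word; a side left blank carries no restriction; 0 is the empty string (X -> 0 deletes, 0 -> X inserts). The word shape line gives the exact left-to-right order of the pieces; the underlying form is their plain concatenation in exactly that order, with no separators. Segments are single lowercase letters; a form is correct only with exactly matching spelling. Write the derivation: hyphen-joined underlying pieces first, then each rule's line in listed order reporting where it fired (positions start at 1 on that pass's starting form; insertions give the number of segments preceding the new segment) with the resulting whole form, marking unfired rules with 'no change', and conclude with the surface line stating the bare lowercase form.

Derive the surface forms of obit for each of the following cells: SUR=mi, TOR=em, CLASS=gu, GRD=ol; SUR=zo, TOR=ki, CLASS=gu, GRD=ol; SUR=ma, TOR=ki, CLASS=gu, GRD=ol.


cell SUR=mi, TOR=em, CLASS=gu, GRD=ol:
underlying: obit-zo-s-rba-e
1. e, u -> 0 / V _: fires at position(s) 11: obitzosrba
2. 0 -> e / C _ C #: no change
surface: obitzosrba

cell SUR=zo, TOR=ki, CLASS=gu, GRD=ol:
underlying: obit-zo-s-t-vn
1. e, u -> 0 / V _: no change
2. 0 -> e / C _ C #: inserts after position(s) 9: obitzostven
surface: obitzostven

cell SUR=ma, TOR=ki, CLASS=gu, GRD=ol:
underlying: obit-zo-s-t-zz
1. e, u -> 0 / V _: no change
2. 0 -> e / C _ C #: inserts after position(s) 9: obitzostzez
surface: obitzostzez


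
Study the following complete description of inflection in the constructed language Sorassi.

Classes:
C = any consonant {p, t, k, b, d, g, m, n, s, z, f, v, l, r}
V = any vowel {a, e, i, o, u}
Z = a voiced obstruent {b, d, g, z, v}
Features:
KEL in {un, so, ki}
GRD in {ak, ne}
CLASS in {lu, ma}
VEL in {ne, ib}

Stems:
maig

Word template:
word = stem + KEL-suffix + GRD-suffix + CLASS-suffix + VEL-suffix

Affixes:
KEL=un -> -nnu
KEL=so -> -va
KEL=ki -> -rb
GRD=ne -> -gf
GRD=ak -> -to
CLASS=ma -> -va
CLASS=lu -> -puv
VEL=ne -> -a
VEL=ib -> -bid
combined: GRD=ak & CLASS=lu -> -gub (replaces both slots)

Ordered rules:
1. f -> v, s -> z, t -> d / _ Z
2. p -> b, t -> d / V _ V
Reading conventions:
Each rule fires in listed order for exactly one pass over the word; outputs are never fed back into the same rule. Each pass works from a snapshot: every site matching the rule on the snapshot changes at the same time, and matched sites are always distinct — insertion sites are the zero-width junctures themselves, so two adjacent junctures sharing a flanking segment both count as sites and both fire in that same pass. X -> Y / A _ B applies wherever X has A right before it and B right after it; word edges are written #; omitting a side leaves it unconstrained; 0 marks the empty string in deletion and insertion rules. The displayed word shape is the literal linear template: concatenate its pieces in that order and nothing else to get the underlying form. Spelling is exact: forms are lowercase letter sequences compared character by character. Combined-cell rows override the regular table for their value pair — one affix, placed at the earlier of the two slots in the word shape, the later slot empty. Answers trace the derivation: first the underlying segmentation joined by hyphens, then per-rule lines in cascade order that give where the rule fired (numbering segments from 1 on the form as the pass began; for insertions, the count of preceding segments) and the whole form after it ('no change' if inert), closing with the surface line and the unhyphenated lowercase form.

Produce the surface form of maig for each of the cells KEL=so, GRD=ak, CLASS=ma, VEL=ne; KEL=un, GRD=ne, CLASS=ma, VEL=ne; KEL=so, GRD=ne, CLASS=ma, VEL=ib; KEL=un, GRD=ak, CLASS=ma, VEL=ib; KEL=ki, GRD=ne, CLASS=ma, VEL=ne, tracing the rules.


cell KEL=so, GRD=ak, CLASS=ma, VEL=ne:
underlying: maig-va-to-va-a
1. f -> v, s -> z, t -> d / _ Z: no change
2. p -> b, t -> d / V _ V: fires at position(s) 7: maigvadovaa
surface: maigvadovaa

cell KEL=un, GRD=ne, CLASS=ma, VEL=ne:
underlying: maig-nnu-gf-va-a
1. f -> v, s -> z, t -> d / _ Z: fires at position(s) 9: maignnugvvaa
2. p -> b, t -> d / V _ V: no change
surface: maignnugvvaa

cell KEL=so, GRD=ne, CLASS=ma, VEL=ib:
underlying: maig-va-gf-va-bid
1. f -> v, s -> z, t -> d / _ Z: fires at position(s) 8: maigvagvvabid
2. p -> b, t -> d / V _ V: no change
surface: maigvagvvabid

cell KEL=un, GRD=ak, CLASS=ma, VEL=ib:
underlying: maig-nnu-to-va-bid
1. f -> v, s -> z, t -> d / _ Z: no change
2. p -> b, t -> d / V _ V: fires at position(s) 8: maignnudovabid
surface: maignnudovabid

cell KEL=ki, GRD=ne, CLASS=ma, VEL=ne:
underlying: maig-rb-gf-va-a
1. f -> v, s -> z, t -> d / _ Z: fires at position(s) 8: maigrbgvvaa
2. p -> b, t -> d / V _ V: no change
surface: maigrbgvvaa


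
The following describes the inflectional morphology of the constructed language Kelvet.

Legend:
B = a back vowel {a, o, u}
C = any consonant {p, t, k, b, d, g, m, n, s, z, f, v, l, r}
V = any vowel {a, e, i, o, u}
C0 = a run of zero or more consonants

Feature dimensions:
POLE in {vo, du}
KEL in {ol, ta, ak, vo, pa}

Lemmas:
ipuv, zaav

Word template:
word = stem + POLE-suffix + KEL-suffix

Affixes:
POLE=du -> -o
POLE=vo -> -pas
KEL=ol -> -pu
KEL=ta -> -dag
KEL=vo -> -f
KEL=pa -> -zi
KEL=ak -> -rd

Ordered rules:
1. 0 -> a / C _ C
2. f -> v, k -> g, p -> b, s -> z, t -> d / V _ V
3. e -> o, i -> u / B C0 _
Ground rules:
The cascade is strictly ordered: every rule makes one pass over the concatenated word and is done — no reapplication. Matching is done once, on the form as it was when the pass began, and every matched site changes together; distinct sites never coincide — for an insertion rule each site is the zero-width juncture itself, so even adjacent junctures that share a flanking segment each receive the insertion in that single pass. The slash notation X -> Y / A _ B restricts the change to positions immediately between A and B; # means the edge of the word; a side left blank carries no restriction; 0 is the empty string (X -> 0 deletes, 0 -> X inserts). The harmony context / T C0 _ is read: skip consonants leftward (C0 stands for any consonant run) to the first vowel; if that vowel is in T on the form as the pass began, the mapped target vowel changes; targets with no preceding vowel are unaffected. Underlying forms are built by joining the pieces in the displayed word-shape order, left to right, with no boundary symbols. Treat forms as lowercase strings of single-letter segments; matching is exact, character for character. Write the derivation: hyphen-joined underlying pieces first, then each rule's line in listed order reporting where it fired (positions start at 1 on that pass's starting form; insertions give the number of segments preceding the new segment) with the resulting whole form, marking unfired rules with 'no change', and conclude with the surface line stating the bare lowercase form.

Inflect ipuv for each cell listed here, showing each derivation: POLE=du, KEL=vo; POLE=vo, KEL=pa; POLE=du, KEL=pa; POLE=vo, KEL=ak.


cell POLE=du, KEL=vo:
underlying: ipuv-o-f
1. 0 -> a / C _ C: no change
2. f -> v, k -> g, p -> b, s -> z, t -> d / V _ V: fires at position(s) 2: ibuvof
3. e -> o, i -> u / B C0 _: no change
surface: ibuvof

cell POLE=vo, KEL=pa:
underlying: ipuv-pas-zi
1. 0 -> a / C _ C: inserts after position(s) 4, 7: ipuvapasazi
2. f -> v, k -> g, p -> b, s -> z, t -> d / V _ V: fires at position(s) 2, 6, 8: ibuvabazazi
3. e -> o, i -> u / B C0 _: fires at position(s) 11: ibuvabazazu
surface: ibuvabazazu

cell POLE=du, KEL=pa:
underlying: ipuv-o-zi
1. 0 -> a / C _ C: no change
2. f -> v, k -> g, p -> b, s -> z, t -> d / V _ V: fires at position(s) 2: ibuvozi
3. e -> o, i -> u / B C0 _: fires at position(s) 7: ibuvozu
surface: ibuvozu

cell POLE=vo, KEL=ak:
underlying: ipuv-pas-rd
1. 0 -> a / C _ C: inserts after position(s) 4, 7, 8: ipuvapasarad
2. f -> v, k -> g, p -> b, s -> z, t -> d / V _ V: fires at position(s) 2, 6, 8: ibuvabazarad
3. e -> o, i -> u / B C0 _: no change
surface: ibuvabazarad


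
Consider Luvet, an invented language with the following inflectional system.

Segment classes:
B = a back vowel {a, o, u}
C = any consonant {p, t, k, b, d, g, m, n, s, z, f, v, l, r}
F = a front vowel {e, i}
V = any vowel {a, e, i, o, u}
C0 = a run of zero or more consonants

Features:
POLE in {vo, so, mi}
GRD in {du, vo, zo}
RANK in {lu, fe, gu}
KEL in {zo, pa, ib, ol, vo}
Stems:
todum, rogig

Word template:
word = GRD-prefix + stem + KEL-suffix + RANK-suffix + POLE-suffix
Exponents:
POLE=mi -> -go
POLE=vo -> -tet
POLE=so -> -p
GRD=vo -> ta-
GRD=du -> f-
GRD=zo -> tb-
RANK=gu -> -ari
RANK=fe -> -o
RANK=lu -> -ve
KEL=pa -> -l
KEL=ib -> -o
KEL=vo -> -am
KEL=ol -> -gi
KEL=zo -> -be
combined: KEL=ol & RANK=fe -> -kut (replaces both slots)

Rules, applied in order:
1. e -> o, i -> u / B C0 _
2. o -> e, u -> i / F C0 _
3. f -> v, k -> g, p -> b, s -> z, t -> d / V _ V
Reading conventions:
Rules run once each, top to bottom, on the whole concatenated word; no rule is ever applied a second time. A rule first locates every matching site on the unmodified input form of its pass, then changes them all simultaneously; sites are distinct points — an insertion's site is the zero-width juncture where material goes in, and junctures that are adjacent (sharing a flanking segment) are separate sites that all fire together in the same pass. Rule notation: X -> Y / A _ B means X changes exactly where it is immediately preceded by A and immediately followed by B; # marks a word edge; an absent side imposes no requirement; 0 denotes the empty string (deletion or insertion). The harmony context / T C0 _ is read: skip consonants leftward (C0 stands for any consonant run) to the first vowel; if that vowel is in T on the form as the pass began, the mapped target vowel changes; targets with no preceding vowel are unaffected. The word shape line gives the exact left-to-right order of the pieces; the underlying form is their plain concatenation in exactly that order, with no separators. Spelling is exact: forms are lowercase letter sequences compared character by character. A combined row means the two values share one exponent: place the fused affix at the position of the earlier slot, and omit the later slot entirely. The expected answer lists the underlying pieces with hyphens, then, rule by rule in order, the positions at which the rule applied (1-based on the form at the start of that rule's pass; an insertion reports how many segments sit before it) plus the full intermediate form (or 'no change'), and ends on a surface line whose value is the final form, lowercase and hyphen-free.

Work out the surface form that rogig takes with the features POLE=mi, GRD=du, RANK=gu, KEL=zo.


underlying: f-rogig-be-ari-go
1. e -> o, i -> u / B C0 _: fires at position(s) 5, 11: frogugbearugo
2. o -> e, u -> i / F C0 _: no change
3. f -> v, k -> g, p -> b, s -> z, t -> d / V _ V: no change
surface: frogugbearugo


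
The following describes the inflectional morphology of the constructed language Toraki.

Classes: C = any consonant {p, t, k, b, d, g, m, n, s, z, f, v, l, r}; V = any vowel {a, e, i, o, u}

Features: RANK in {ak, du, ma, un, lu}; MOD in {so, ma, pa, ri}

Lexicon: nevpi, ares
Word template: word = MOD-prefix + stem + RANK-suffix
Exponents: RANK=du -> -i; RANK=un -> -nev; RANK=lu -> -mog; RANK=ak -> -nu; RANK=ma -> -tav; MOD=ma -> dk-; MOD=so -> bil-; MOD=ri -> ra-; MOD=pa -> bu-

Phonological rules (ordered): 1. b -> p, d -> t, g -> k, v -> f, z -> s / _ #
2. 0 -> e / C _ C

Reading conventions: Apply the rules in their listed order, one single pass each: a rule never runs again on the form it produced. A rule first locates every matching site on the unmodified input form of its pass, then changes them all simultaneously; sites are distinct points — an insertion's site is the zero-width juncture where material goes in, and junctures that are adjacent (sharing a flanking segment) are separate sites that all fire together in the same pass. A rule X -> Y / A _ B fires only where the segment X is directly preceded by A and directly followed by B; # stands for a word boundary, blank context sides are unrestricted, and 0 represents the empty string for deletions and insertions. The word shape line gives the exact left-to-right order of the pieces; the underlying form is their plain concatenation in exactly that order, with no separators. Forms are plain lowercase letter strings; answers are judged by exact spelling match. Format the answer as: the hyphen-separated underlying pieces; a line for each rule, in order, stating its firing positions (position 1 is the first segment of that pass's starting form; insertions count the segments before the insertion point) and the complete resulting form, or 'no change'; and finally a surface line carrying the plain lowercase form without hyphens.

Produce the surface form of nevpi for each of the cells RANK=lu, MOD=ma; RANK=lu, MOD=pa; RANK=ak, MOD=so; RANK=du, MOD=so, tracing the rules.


cell RANK=lu, MOD=ma:
underlying: dk-nevpi-mog
1. b -> p, d -> t, g -> k, v -> f, z -> s / _ #: fires at position(s) 10: dknevpimok
2. 0 -> e / C _ C: inserts after position(s) 1, 2, 5: dekenevepimok
surface: dekenevepimok

cell RANK=lu, MOD=pa:
underlying: bu-nevpi-mog
1. b -> p, d -> t, g -> k, v -> f, z -> s / _ #: fires at position(s) 10: bunevpimok
2. 0 -> e / C _ C: inserts after position(s) 5: bunevepimok
surface: bunevepimok

cell RANK=ak, MOD=so:
underlying: bil-nevpi-nu
1. b -> p, d -> t, g -> k, v -> f, z -> s / _ #: no change
2. 0 -> e / C _ C: inserts after position(s) 3, 6: bilenevepinu
surface: bilenevepinu

cell RANK=du, MOD=so:
underlying: bil-nevpi-i
1. b -> p, d -> t, g -> k, v -> f, z -> s / _ #: no change
2. 0 -> e / C _ C: inserts after position(s) 3, 6: bilenevepii
surface: bilenevepii


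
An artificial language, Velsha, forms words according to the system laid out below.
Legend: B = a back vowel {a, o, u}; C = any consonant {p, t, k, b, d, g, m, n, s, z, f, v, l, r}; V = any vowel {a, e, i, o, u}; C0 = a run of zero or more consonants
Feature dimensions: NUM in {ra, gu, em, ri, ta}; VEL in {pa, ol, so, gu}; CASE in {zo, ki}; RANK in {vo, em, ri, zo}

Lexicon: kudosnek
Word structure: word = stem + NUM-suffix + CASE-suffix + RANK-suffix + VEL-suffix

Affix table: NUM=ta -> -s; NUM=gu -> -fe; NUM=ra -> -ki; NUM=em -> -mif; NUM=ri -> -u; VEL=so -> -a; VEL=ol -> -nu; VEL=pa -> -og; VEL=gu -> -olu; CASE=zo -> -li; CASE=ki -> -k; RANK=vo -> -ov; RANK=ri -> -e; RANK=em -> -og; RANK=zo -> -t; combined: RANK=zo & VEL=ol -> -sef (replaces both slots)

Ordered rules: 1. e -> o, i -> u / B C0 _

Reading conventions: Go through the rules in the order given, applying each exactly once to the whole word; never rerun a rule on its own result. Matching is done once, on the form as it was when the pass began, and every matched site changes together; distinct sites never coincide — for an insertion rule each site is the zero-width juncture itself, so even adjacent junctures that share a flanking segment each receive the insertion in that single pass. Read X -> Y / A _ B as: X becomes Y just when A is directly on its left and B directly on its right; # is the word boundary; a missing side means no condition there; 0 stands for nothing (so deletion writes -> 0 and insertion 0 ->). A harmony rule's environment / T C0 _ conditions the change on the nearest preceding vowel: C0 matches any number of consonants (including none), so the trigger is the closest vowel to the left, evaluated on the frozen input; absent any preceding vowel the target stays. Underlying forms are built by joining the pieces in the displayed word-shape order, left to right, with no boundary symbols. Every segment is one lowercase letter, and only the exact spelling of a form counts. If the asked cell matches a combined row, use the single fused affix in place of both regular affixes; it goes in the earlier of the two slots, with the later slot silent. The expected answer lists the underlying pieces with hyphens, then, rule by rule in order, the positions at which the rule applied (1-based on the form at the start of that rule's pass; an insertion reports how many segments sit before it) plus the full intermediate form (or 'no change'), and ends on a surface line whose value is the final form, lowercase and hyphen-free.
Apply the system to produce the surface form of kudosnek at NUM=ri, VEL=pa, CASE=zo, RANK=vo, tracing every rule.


underlying: kudosnek-u-li-ov-og
1. e -> o, i -> u / B C0 _: fires at position(s) 7, 11: kudosnokuluovog
surface: kudosnokuluovog


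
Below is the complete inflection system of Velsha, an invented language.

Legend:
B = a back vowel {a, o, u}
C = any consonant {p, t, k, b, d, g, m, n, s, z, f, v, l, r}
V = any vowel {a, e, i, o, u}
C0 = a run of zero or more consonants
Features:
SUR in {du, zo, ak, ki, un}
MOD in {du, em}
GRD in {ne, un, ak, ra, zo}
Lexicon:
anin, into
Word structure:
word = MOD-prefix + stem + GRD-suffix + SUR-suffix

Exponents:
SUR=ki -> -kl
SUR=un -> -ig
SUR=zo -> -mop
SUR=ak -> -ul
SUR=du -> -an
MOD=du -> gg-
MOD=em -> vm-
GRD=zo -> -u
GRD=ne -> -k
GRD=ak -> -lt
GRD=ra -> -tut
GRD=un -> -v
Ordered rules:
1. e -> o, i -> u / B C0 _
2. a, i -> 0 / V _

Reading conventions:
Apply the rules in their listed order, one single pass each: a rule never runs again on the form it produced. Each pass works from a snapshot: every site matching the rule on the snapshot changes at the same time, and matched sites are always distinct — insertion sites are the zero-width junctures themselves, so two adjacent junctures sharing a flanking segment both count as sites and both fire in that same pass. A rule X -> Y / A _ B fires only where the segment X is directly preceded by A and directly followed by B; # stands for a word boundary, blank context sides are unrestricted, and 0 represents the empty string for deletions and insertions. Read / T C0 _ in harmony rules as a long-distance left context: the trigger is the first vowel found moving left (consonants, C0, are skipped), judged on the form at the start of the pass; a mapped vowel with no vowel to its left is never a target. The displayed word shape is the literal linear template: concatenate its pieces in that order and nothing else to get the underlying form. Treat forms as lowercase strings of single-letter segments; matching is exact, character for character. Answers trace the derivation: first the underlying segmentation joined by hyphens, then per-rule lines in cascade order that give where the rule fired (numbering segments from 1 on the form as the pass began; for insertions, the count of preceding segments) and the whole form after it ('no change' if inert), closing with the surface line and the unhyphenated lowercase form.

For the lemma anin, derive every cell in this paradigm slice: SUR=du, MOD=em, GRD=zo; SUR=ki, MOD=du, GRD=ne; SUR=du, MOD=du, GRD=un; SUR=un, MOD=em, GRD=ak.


cell SUR=du, MOD=em, GRD=zo:
underlying: vm-anin-u-an
1. e -> o, i -> u / B C0 _: fires at position(s) 5: vmanunuan
2. a, i -> 0 / V _: fires at position(s) 8: vmanunun
surface: vmanunun

cell SUR=ki, MOD=du, GRD=ne:
underlying: gg-anin-k-kl
1. e -> o, i -> u / B C0 _: fires at position(s) 5: gganunkkl
2. a, i -> 0 / V _: no change
surface: gganunkkl

cell SUR=du, MOD=du, GRD=un:
underlying: gg-anin-v-an
1. e -> o, i -> u / B C0 _: fires at position(s) 5: gganunvan
2. a, i -> 0 / V _: no change
surface: gganunvan

cell SUR=un, MOD=em, GRD=ak:
underlying: vm-anin-lt-ig
1. e -> o, i -> u / B C0 _: fires at position(s) 5: vmanunltig
2. a, i -> 0 / V _: no change
surface: vmanunltig


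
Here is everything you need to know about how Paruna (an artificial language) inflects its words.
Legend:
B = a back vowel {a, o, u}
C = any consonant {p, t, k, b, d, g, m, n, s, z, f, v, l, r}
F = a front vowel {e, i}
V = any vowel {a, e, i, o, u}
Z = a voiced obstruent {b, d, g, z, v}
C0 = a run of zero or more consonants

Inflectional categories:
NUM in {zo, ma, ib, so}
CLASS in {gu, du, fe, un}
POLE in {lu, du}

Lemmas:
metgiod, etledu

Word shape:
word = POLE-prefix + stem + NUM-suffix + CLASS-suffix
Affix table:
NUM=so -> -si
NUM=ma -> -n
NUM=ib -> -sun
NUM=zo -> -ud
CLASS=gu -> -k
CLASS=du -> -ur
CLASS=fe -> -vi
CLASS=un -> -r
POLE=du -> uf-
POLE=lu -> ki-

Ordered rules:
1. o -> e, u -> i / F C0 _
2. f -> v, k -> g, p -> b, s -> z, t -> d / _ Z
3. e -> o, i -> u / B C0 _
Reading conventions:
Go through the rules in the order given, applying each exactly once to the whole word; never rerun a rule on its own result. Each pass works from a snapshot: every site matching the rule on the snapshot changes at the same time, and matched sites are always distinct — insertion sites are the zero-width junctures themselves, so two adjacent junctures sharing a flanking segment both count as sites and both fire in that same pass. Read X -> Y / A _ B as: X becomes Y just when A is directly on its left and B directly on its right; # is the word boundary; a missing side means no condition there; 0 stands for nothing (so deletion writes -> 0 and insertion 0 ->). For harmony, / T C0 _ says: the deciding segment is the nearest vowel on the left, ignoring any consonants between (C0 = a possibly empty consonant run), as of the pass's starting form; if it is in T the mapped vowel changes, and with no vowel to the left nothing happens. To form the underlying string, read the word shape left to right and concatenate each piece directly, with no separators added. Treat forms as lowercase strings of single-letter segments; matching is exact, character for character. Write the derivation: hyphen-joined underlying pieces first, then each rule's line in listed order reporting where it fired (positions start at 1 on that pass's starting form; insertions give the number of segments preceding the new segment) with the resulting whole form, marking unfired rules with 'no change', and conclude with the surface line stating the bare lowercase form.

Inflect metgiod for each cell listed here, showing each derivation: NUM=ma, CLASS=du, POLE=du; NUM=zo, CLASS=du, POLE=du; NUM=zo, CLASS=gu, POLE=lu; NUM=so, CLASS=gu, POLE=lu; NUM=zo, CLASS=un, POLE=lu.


cell NUM=ma, CLASS=du, POLE=du:
underlying: uf-metgiod-n-ur
1. o -> e, u -> i / F C0 _: fires at position(s) 8: ufmetgiednur
2. f -> v, k -> g, p -> b, s -> z, t -> d / _ Z: fires at position(s) 5: ufmedgiednur
3. e -> o, i -> u / B C0 _: fires at position(s) 4: ufmodgiednur
surface: ufmodgiednur

cell NUM=zo, CLASS=du, POLE=du:
underlying: uf-metgiod-ud-ur
1. o -> e, u -> i / F C0 _: fires at position(s) 8: ufmetgiedudur
2. f -> v, k -> g, p -> b, s -> z, t -> d / _ Z: fires at position(s) 5: ufmedgiedudur
3. e -> o, i -> u / B C0 _: fires at position(s) 4: ufmodgiedudur
surface: ufmodgiedudur

cell NUM=zo, CLASS=gu, POLE=lu:
underlying: ki-metgiod-ud-k
1. o -> e, u -> i / F C0 _: fires at position(s) 8: kimetgiedudk
2. f -> v, k -> g, p -> b, s -> z, t -> d / _ Z: fires at position(s) 5: kimedgiedudk
3. e -> o, i -> u / B C0 _: no change
surface: kimedgiedudk

cell NUM=so, CLASS=gu, POLE=lu:
underlying: ki-metgiod-si-k
1. o -> e, u -> i / F C0 _: fires at position(s) 8: kimetgiedsik
2. f -> v, k -> g, p -> b, s -> z, t -> d / _ Z: fires at position(s) 5: kimedgiedsik
3. e -> o, i -> u / B C0 _: no change
surface: kimedgiedsik

cell NUM=zo, CLASS=un, POLE=lu:
underlying: ki-metgiod-ud-r
1. o -> e, u -> i / F C0 _: fires at position(s) 8: kimetgiedudr
2. f -> v, k -> g, p -> b, s -> z, t -> d / _ Z: fires at position(s) 5: kimedgiedudr
3. e -> o, i -> u / B C0 _: no change
surface: kimedgiedudr


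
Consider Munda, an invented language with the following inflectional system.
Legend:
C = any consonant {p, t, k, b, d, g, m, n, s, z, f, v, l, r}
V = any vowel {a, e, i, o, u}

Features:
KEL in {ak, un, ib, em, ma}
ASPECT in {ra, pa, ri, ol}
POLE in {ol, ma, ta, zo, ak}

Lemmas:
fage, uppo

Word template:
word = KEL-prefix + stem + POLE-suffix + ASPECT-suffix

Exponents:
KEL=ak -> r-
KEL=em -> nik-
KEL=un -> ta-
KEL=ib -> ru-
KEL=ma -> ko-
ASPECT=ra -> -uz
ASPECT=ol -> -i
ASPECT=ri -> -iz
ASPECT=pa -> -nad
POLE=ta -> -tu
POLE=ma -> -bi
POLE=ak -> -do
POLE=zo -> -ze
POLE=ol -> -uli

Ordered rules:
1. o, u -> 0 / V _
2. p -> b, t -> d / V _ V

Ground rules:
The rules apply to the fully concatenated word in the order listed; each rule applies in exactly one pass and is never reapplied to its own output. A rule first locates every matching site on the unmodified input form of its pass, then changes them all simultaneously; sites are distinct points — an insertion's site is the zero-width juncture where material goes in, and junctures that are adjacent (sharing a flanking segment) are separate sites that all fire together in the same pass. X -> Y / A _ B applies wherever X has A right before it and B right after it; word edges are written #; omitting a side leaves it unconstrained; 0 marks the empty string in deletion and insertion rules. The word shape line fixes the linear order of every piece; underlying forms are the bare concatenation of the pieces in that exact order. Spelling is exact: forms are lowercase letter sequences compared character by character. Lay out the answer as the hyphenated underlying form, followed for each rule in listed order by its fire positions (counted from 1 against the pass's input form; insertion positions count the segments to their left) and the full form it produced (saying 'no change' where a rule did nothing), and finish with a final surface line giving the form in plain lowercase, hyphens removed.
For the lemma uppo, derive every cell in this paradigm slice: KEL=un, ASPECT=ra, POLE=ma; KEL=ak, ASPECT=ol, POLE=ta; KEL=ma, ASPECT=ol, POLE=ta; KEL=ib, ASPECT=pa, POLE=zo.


cell KEL=un, ASPECT=ra, POLE=ma:
underlying: ta-uppo-bi-uz
1. o, u -> 0 / V _: fires at position(s) 3, 9: tappobiz
2. p -> b, t -> d / V _ V: no change
surface: tappobiz

cell KEL=ak, ASPECT=ol, POLE=ta:
underlying: r-uppo-tu-i
1. o, u -> 0 / V _: no change
2. p -> b, t -> d / V _ V: fires at position(s) 6: ruppodui
surface: ruppodui

cell KEL=ma, ASPECT=ol, POLE=ta:
underlying: ko-uppo-tu-i
1. o, u -> 0 / V _: fires at position(s) 3: koppotui
2. p -> b, t -> d / V _ V: fires at position(s) 6: koppodui
surface: koppodui

cell KEL=ib, ASPECT=pa, POLE=zo:
underlying: ru-uppo-ze-nad
1. o, u -> 0 / V _: fires at position(s) 3: ruppozenad
2. p -> b, t -> d / V _ V: no change
surface: ruppozenad


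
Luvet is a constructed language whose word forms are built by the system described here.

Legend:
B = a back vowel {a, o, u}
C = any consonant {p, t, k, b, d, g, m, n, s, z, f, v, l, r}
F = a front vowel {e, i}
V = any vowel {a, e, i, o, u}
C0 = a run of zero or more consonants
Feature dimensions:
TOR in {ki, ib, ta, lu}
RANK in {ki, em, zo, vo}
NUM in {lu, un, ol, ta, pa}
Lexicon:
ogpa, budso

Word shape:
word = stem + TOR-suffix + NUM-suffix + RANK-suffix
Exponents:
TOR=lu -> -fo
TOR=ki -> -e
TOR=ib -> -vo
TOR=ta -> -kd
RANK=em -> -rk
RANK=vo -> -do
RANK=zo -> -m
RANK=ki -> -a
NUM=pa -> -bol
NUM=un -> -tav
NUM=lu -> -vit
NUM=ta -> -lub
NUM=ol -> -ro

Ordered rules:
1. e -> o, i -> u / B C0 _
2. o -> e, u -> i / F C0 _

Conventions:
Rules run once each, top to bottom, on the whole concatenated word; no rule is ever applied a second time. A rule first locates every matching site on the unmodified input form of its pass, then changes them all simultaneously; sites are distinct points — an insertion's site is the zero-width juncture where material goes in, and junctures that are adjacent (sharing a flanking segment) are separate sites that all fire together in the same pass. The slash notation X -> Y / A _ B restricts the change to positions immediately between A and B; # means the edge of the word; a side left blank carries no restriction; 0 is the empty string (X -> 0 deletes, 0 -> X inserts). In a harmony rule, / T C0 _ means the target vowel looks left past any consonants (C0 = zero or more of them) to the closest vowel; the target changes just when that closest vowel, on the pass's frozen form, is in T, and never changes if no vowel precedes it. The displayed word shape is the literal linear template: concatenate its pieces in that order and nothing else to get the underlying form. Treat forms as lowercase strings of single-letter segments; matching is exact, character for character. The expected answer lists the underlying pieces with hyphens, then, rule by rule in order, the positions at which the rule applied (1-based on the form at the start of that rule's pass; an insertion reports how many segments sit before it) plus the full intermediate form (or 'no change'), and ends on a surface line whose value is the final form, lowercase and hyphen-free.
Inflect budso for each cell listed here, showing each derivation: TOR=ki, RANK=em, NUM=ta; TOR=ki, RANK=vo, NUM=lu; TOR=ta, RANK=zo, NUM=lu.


cell TOR=ki, RANK=em, NUM=ta:
underlying: budso-e-lub-rk
1. e -> o, i -> u / B C0 _: fires at position(s) 6: budsoolubrk
2. o -> e, u -> i / F C0 _: no change
surface: budsoolubrk

cell TOR=ki, RANK=vo, NUM=lu:
underlying: budso-e-vit-do
1. e -> o, i -> u / B C0 _: fires at position(s) 6: budsoovitdo
2. o -> e, u -> i / F C0 _: fires at position(s) 11: budsoovitde
surface: budsoovitde

cell TOR=ta, RANK=zo, NUM=lu:
underlying: budso-kd-vit-m
1. e -> o, i -> u / B C0 _: fires at position(s) 9: budsokdvutm
2. o -> e, u -> i / F C0 _: no change
surface: budsokdvutm


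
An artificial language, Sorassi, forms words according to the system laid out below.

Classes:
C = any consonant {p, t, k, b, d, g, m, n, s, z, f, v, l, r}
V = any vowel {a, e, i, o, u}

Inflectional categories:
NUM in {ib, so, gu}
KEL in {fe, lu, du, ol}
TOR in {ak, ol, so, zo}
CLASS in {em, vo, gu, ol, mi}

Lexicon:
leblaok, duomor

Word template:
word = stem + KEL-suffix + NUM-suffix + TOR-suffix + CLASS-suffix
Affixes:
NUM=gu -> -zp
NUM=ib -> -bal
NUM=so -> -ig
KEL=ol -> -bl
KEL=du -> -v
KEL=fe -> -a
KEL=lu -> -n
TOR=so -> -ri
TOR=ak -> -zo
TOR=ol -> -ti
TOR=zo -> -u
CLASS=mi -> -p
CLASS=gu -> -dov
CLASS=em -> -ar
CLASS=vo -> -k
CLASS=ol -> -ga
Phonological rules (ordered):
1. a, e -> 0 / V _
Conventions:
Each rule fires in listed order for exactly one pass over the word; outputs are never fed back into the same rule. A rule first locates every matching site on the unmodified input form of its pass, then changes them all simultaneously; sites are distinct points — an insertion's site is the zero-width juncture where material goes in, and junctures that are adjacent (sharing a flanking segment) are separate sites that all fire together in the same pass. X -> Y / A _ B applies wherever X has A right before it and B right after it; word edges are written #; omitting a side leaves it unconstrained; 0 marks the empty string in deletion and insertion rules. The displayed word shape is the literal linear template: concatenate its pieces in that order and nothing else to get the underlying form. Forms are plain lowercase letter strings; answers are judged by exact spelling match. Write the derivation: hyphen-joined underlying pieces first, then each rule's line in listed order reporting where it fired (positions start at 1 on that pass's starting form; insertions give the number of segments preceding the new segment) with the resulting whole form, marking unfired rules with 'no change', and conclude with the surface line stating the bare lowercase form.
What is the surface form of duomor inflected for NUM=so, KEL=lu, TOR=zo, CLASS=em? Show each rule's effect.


underlying: duomor-n-ig-u-ar
1. a, e -> 0 / V _: fires at position(s) 11: duomornigur
surface: duomornigur


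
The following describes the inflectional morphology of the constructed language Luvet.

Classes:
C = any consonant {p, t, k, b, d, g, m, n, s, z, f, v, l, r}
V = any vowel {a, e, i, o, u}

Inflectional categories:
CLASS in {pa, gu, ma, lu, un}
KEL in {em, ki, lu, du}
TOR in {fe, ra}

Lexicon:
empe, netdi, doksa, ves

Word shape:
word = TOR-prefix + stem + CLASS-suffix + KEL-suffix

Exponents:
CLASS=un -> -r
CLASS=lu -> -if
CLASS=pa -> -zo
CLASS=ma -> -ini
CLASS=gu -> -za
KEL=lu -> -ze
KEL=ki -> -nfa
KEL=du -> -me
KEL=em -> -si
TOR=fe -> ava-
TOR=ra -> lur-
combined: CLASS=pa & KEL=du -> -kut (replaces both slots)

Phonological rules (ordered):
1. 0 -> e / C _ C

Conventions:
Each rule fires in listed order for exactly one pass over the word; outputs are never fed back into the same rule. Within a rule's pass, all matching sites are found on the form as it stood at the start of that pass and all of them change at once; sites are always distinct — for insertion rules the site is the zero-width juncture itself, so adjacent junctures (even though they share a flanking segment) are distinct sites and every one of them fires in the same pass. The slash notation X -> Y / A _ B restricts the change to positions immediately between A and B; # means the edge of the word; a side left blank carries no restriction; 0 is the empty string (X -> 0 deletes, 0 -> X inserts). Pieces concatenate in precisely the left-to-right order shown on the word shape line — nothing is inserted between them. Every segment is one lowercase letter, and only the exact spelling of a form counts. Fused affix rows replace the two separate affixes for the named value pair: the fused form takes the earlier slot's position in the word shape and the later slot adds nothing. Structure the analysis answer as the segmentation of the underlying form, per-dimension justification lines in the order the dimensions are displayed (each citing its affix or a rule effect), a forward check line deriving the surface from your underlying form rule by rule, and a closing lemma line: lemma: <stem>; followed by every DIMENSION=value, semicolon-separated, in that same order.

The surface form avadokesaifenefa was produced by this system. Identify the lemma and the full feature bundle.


underlying: ava-doksa-if-nfa
CLASS=lu - signalled by the affix -if
KEL=ki - signalled by the affix -nfa
TOR=fe - signalled by the affix ava-
check: avadoksaifnfa -> avadokesaifenefa
lemma: doksa; CLASS=lu; KEL=ki; TOR=fe
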